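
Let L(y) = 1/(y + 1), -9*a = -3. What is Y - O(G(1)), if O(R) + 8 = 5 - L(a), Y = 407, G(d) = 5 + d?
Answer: 1643/4 ≈ 410.75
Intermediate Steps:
a = ⅓ (a = -⅑*(-3) = ⅓ ≈ 0.33333)
L(y) = 1/(1 + y)
O(R) = -15/4 (O(R) = -8 + (5 - 1/(1 + ⅓)) = -8 + (5 - 1/4/3) = -8 + (5 - 1*¾) = -8 + (5 - ¾) = -8 + 17/4 = -15/4)
Y - O(G(1)) = 407 - 1*(-15/4) = 407 + 15/4 = 1643/4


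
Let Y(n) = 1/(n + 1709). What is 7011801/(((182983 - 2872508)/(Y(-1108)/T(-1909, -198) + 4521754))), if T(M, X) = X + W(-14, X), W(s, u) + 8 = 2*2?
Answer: -3849128012452441707/326513714050 ≈ -1.1789e+7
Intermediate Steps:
W(s, u) = -4 (W(s, u) = -8 + 2*2 = -8 + 4 = -4)
T(M, X) = -4 + X (T(M, X) = X - 4 = -4 + X)
Y(n) = 1/(1709 + n)
7011801/(((182983 - 2872508)/(Y(-1108)/T(-1909, -198) + 4521754))) = 7011801/(((182983 - 2872508)/(1/((1709 - 1108)*(-4 - 198)) + 4521754))) = 7011801/((-2689525/(1/(601*(-202)) + 4521754))) = 7011801/((-2689525/((1/601)*(-1/202) + 4521754))) = 7011801/((-2689525/(-1/121402 + 4521754))) = 7011801/((-2689525/548949979107/121402)) = 7011801/((-2689525*121402/548949979107)) = 7011801/(-326513714050/548949979107) = 7011801*(-548949979107/326513714050) = -3849128012452441707/326513714050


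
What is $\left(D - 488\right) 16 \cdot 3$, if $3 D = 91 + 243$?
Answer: $-18080$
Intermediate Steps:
$D = \frac{334}{3}$ ($D = \frac{91 + 243}{3} = \frac{1}{3} \cdot 334 = \frac{334}{3} \approx 111.33$)
$\left(D - 488\right) 16 \cdot 3 = \left(\frac{334}{3} - 488\right) 16 \cdot 3 = \left(- \frac{1130}{3}\right) 48 = -18080$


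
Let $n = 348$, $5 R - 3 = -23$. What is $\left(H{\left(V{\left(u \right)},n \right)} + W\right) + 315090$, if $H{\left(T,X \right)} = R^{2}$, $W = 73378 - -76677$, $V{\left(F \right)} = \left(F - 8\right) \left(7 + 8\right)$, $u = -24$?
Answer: $465161$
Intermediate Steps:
$R = -4$ ($R = \frac{3}{5} + \frac{1}{5} \left(-23\right) = \frac{3}{5} - \frac{23}{5} = -4$)
$V{\left(F \right)} = -120 + 15 F$ ($V{\left(F \right)} = \left(-8 + F\right) 15 = -120 + 15 F$)
$W = 150055$ ($W = 73378 + 76677 = 150055$)
$H{\left(T,X \right)} = 16$ ($H{\left(T,X \right)} = \left(-4\right)^{2} = 16$)
$\left(H{\left(V{\left(u \right)},n \right)} + W\right) + 315090 = \left(16 + 150055\right) + 315090 = 150071 + 315090 = 465161$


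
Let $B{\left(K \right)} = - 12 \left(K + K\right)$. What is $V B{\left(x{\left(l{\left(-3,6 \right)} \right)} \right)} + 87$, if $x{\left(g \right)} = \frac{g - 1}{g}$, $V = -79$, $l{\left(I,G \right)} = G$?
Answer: $1667$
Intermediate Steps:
$x{\left(g \right)} = \frac{-1 + g}{g}$
$B{\left(K \right)} = - 24 K$ ($B{\left(K \right)} = - 12 \cdot 2 K = - 24 K$)
$V B{\left(x{\left(l{\left(-3,6 \right)} \right)} \right)} + 87 = - 79 \left(- 24 \frac{-1 + 6}{6}\right) + 87 = - 79 \left(- 24 \cdot \frac{1}{6} \cdot 5\right) + 87 = - 79 \left(\left(-24\right) \frac{5}{6}\right) + 87 = \left(-79\right) \left(-20\right) + 87 = 1580 + 87 = 1667$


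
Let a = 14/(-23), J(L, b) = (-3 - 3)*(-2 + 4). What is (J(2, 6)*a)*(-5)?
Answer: -840/23 ≈ -36.522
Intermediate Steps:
J(L, b) = -12 (J(L, b) = -6*2 = -12)
a = -14/23 (a = 14*(-1/23) = -14/23 ≈ -0.60870)
(J(2, 6)*a)*(-5) = -12*(-14/23)*(-5) = (168/23)*(-5) = -840/23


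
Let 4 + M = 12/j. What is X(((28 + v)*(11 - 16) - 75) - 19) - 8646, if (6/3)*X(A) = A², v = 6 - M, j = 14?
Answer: 1493228/49 ≈ 30474.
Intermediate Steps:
M = -22/7 (M = -4 + 12/14 = -4 + 12*(1/14) = -4 + 6/7 = -22/7 ≈ -3.1429)
v = 64/7 (v = 6 - 1*(-22/7) = 6 + 22/7 = 64/7 ≈ 9.1429)
X(A) = A²/2
X(((28 + v)*(11 - 16) - 75) - 19) - 8646 = (((28 + 64/7)*(11 - 16) - 75) - 19)²/2 - 8646 = (((260/7)*(-5) - 75) - 19)²/2 - 8646 = ((-1300/7 - 75) - 19)²/2 - 8646 = (-1825/7 - 19)²/2 - 8646 = (-1958/7)²/2 - 8646 = (½)*(3833764/49) - 8646 = 1916882/49 - 8646 = 1493228/49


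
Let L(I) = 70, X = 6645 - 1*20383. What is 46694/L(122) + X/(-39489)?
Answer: 922430513/1382115 ≈ 667.41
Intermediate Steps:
X = -13738 (X = 6645 - 20383 = -13738)
46694/L(122) + X/(-39489) = 46694/70 - 13738/(-39489) = 46694*(1/70) - 13738*(-1/39489) = 23347/35 + 13738/39489 = 922430513/1382115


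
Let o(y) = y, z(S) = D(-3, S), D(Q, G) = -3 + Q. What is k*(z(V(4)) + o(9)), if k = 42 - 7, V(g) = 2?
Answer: 105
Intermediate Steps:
k = 35
z(S) = -6 (z(S) = -3 - 3 = -6)
k*(z(V(4)) + o(9)) = 35*(-6 + 9) = 35*3 = 105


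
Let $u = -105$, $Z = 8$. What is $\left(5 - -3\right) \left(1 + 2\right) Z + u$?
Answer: $87$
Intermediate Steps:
$\left(5 - -3\right) \left(1 + 2\right) Z + u = \left(5 - -3\right) \left(1 + 2\right) 8 - 105 = \left(5 + 3\right) 3 \cdot 8 - 105 = 8 \cdot 3 \cdot 8 - 105 = 24 \cdot 8 - 105 = 192 - 105 = 87$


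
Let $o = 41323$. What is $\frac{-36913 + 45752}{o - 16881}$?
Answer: $\frac{8839}{24442} \approx 0.36163$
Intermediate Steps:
$\frac{-36913 + 45752}{o - 16881} = \frac{-36913 + 45752}{41323 - 16881} = \frac{8839}{24442}$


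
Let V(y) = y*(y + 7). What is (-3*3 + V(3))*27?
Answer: 567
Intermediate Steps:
V(y) = y*(7 + y)
(-3*3 + V(3))*27 = (-3*3 + 3*(7 + 3))*27 = (-9 + 3*10)*27 = (-9 + 30)*27 = 21*27 = 567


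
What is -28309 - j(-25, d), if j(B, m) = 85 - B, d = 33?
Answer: -28419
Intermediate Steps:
-28309 - j(-25, d) = -28309 - (85 - 1*(-25)) = -28309 - (85 + 25) = -28309 - 1*110 = -28309 - 110 = -28419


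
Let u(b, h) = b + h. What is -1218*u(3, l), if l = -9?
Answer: 7308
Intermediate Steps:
-1218*u(3, l) = -1218*(3 - 9) = -1218*(-6) = 7308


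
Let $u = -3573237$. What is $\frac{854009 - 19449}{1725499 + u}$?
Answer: $- \frac{417280}{923869} \approx -0.45167$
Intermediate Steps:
$\frac{854009 - 19449}{1725499 + u} = \frac{854009 - 19449}{1725499 - 3573237} = \frac{834560}{-1847738} = 834560 \left(- \frac{1}{1847738}\right) = - \frac{417280}{923869}$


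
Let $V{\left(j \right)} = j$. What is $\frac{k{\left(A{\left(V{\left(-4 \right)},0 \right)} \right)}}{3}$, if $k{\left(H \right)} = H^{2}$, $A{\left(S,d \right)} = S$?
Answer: $\frac{16}{3} \approx 5.3333$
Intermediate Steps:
$\frac{k{\left(A{\left(V{\left(-4 \right)},0 \right)} \right)}}{3} = \frac{\left(-4\right)^{2}}{3} = 16 \cdot \frac{1}{3} = \frac{16}{3}$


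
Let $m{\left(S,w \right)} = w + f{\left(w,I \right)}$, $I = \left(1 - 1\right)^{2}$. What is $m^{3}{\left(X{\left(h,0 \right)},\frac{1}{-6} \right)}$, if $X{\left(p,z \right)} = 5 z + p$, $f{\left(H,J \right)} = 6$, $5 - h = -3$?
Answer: $\frac{42875}{216} \approx 198.5$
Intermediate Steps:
$h = 8$ ($h = 5 - -3 = 5 + 3 = 8$)
$I = 0$ ($I = 0^{2} = 0$)
$X{\left(p,z \right)} = p + 5 z$
$m{\left(S,w \right)} = 6 + w$ ($m{\left(S,w \right)} = w + 6 = 6 + w$)
$m^{3}{\left(X{\left(h,0 \right)},\frac{1}{-6} \right)} = \left(6 + \frac{1}{-6}\right)^{3} = \left(6 - \frac{1}{6}\right)^{3} = \left(\frac{35}{6}\right)^{3} = \frac{42875}{216}$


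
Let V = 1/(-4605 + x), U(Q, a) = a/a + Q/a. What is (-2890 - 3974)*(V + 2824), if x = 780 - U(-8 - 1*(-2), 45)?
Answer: -278101304052/14347 ≈ -1.9384e+7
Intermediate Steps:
U(Q, a) = 1 + Q/a
x = 11687/15 (x = 780 - ((-8 - 1*(-2)) + 45)/45 = 780 - ((-8 + 2) + 45)/45 = 780 - (-6 + 45)/45 = 780 - 39/45 = 780 - 1*13/15 = 780 - 13/15 = 11687/15 ≈ 779.13)
V = -15/57388 (V = 1/(-4605 + 11687/15) = 1/(-57388/15) = -15/57388 ≈ -0.00026138)
(-2890 - 3974)*(V + 2824) = (-2890 - 3974)*(-15/57388 + 2824) = -6864*162063697/57388 = -278101304052/14347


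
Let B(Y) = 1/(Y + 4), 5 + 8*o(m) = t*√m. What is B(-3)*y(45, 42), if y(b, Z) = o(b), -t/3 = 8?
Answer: -5/8 - 9*√5 ≈ -20.750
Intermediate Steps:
t = -24 (t = -3*8 = -24)
o(m) = -5/8 - 3*√m (o(m) = -5/8 + (-24*√m)/8 = -5/8 - 3*√m)
y(b, Z) = -5/8 - 3*√b
B(Y) = 1/(4 + Y)
B(-3)*y(45, 42) = (-5/8 - 9*√5)/(4 - 3) = (-5/8 - 9*√5)/1 = 1*(-5/8 - 9*√5) = -5/8 - 9*√5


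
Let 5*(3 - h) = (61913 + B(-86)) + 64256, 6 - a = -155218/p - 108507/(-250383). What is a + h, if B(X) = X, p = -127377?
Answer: -191428467658763/7593579855 ≈ -25209.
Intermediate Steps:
a = 6603474653/1518715971 (a = 6 - (-155218/(-127377) - 108507/(-250383)) = 6 - (-155218*(-1/127377) - 108507*(-1/250383)) = 6 - (155218/127377 + 5167/11923) = 6 - 1*2508821173/1518715971 = 6 - 2508821173/1518715971 = 6603474653/1518715971 ≈ 4.3481)
h = -126068/5 (h = 3 - ((61913 - 86) + 64256)/5 = 3 - (61827 + 64256)/5 = 3 - ⅕*126083 = 3 - 126083/5 = -126068/5 ≈ -25214.)
a + h = 6603474653/1518715971 - 126068/5 = -191428467658763/7593579855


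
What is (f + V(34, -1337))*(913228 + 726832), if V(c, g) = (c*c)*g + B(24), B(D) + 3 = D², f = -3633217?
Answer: -8492584932960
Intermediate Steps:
B(D) = -3 + D²
V(c, g) = 573 + g*c² (V(c, g) = (c*c)*g + (-3 + 24²) = c²*g + (-3 + 576) = g*c² + 573 = 573 + g*c²)
(f + V(34, -1337))*(913228 + 726832) = (-3633217 + (573 - 1337*34²))*(913228 + 726832) = (-3633217 + (573 - 1337*1156))*1640060 = (-3633217 + (573 - 1545572))*1640060 = (-3633217 - 1544999)*1640060 = -5178216*1640060 = -8492584932960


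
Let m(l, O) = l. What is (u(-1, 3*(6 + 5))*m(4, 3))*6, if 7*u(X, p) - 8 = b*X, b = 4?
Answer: 96/7 ≈ 13.714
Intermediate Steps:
u(X, p) = 8/7 + 4*X/7 (u(X, p) = 8/7 + (4*X)/7 = 8/7 + 4*X/7)
(u(-1, 3*(6 + 5))*m(4, 3))*6 = ((8/7 + (4/7)*(-1))*4)*6 = ((8/7 - 4/7)*4)*6 = ((4/7)*4)*6 = (16/7)*6 = 96/7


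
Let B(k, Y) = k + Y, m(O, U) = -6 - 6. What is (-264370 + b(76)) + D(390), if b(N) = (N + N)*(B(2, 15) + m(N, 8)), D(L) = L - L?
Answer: -263610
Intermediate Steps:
m(O, U) = -12
B(k, Y) = Y + k
D(L) = 0
b(N) = 10*N (b(N) = (N + N)*((15 + 2) - 12) = (2*N)*(17 - 12) = (2*N)*5 = 10*N)
(-264370 + b(76)) + D(390) = (-264370 + 10*76) + 0 = (-264370 + 760) + 0 = -263610 + 0 = -263610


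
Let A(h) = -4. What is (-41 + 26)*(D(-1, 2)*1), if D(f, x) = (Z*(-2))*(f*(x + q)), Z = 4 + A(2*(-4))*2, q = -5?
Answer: -360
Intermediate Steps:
Z = -4 (Z = 4 - 4*2 = 4 - 8 = -4)
D(f, x) = 8*f*(-5 + x) (D(f, x) = (-4*(-2))*(f*(x - 5)) = 8*(f*(-5 + x)) = 8*f*(-5 + x))
(-41 + 26)*(D(-1, 2)*1) = (-41 + 26)*((8*(-1)*(-5 + 2))*1) = -15*8*(-1)*(-3) = -360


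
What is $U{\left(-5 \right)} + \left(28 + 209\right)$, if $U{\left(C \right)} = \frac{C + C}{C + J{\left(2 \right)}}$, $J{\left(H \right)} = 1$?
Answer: $\frac{479}{2} \approx 239.5$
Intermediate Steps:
$U{\left(C \right)} = \frac{2 C}{1 + C}$ ($U{\left(C \right)} = \frac{C + C}{C + 1} = \frac{2 C}{1 + C}$)
$U{\left(-5 \right)} + \left(28 + 209\right) = 2 \left(-5\right) \frac{1}{1 - 5} + \left(28 + 209\right) = 2 \left(-5\right) \frac{1}{-4} + 237 = 2 \left(-5\right) \left(- \frac{1}{4}\right) + 237 = \frac{5}{2} + 237 = \frac{479}{2}$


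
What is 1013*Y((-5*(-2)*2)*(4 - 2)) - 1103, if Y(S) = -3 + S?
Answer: 36378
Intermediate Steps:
1013*Y((-5*(-2)*2)*(4 - 2)) - 1103 = 1013*(-3 + (-5*(-2)*2)*(4 - 2)) - 1103 = 1013*(-3 + (10*2)*2) - 1103 = 1013*(-3 + 20*2) - 1103 = 1013*(-3 + 40) - 1103 = 1013*37 - 1103 = 37481 - 1103 = 36378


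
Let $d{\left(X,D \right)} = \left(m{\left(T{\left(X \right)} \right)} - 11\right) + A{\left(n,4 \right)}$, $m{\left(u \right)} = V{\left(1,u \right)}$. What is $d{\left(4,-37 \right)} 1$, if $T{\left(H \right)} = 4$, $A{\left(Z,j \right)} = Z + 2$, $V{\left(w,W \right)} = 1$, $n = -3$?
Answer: $-11$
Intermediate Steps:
$A{\left(Z,j \right)} = 2 + Z$
$m{\left(u \right)} = 1$
$d{\left(X,D \right)} = -11$ ($d{\left(X,D \right)} = \left(1 - 11\right) + \left(2 - 3\right) = -10 - 1 = -11$)
$d{\left(4,-37 \right)} 1 = \left(-11\right) 1 = -11$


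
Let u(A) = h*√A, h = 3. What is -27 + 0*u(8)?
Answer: -27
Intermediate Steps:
u(A) = 3*√A
-27 + 0*u(8) = -27 + 0*(3*√8) = -27 + 0*(3*(2*√2)) = -27 + 0*(6*√2) = -27 + 0 = -27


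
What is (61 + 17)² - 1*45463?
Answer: -39379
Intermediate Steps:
(61 + 17)² - 1*45463 = 78² - 45463 = 6084 - 45463 = -39379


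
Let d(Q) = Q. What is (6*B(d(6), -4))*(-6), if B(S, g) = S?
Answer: -216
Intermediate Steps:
(6*B(d(6), -4))*(-6) = (6*6)*(-6) = 36*(-6) = -216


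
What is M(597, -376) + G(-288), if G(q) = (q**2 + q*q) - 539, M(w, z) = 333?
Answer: 165682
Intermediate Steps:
G(q) = -539 + 2*q**2 (G(q) = (q**2 + q**2) - 539 = 2*q**2 - 539 = -539 + 2*q**2)
M(597, -376) + G(-288) = 333 + (-539 + 2*(-288)**2) = 333 + (-539 + 2*82944) = 333 + (-539 + 165888) = 333 + 165349 = 165682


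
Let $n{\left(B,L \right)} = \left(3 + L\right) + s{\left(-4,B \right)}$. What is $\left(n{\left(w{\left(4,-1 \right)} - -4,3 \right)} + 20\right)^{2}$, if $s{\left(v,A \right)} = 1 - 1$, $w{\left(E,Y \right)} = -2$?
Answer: $676$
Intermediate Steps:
$s{\left(v,A \right)} = 0$ ($s{\left(v,A \right)} = 1 - 1 = 0$)
$n{\left(B,L \right)} = 3 + L$ ($n{\left(B,L \right)} = \left(3 + L\right) + 0 = 3 + L$)
$\left(n{\left(w{\left(4,-1 \right)} - -4,3 \right)} + 20\right)^{2} = \left(\left(3 + 3\right) + 20\right)^{2} = \left(6 + 20\right)^{2} = 26^{2} = 676$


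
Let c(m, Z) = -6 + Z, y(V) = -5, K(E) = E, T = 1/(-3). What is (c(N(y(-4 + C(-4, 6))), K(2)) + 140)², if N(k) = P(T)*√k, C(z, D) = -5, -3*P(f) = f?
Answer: 18496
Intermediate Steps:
T = -⅓ ≈ -0.33333
P(f) = -f/3
N(k) = √k/9 (N(k) = (-⅓*(-⅓))*√k = √k/9)
(c(N(y(-4 + C(-4, 6))), K(2)) + 140)² = ((-6 + 2) + 140)² = (-4 + 140)² = 136² = 18496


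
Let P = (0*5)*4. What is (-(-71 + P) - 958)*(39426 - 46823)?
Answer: 6561139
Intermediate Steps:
P = 0 (P = 0*4 = 0)
(-(-71 + P) - 958)*(39426 - 46823) = (-(-71 + 0) - 958)*(39426 - 46823) = (-1*(-71) - 958)*(-7397) = (71 - 958)*(-7397) = -887*(-7397) = 6561139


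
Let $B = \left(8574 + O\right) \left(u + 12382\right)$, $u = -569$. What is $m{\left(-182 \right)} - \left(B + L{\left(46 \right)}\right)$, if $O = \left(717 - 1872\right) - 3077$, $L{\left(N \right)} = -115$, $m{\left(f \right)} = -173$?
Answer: $-51292104$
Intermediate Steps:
$O = -4232$ ($O = \left(717 + \left(-1987 + 115\right)\right) - 3077 = \left(717 - 1872\right) - 3077 = -1155 - 3077 = -4232$)
$B = 51292046$ ($B = \left(8574 - 4232\right) \left(-569 + 12382\right) = 4342 \cdot 11813 = 51292046$)
$m{\left(-182 \right)} - \left(B + L{\left(46 \right)}\right) = -173 - \left(51292046 - 115\right) = -173 - 51291931 = -51292104$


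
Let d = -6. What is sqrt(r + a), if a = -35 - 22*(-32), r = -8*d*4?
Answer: sqrt(861) ≈ 29.343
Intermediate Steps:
r = 192 (r = -8*(-6)*4 = 48*4 = 192)
a = 669 (a = -35 + 704 = 669)
sqrt(r + a) = sqrt(192 + 669) = sqrt(861)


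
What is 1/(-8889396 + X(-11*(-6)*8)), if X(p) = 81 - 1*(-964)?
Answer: -1/8888351 ≈ -1.1251e-7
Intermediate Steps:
X(p) = 1045 (X(p) = 81 + 964 = 1045)
1/(-8889396 + X(-11*(-6)*8)) = 1/(-8889396 + 1045) = 1/(-8888351) = -1/8888351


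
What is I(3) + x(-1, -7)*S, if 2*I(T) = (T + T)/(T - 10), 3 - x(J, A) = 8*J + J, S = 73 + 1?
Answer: 6213/7 ≈ 887.57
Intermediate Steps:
S = 74
x(J, A) = 3 - 9*J (x(J, A) = 3 - (8*J + J) = 3 - 9*J)
I(T) = T/(-10 + T) (I(T) = ((T + T)/(T - 10))/2 = ((2*T)/(-10 + T))/2 = (2*T/(-10 + T))/2 = T/(-10 + T))
I(3) + x(-1, -7)*S = 3/(-10 + 3) + (3 - 9*(-1))*74 = 3/(-7) + (3 + 9)*74 = 3*(-⅐) + 12*74 = -3/7 + 888 = 6213/7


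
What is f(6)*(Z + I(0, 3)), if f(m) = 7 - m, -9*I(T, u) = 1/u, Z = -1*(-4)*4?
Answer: 431/27 ≈ 15.963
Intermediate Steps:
Z = 16 (Z = 4*4 = 16)
I(T, u) = -1/(9*u)
f(6)*(Z + I(0, 3)) = (7 - 1*6)*(16 - ⅑/3) = (7 - 6)*(16 - ⅑*⅓) = 1*(16 - 1/27) = 1*(431/27) = 431/27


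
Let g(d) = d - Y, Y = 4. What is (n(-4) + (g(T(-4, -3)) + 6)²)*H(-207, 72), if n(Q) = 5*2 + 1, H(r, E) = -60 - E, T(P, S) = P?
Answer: -1980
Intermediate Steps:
g(d) = -4 + d (g(d) = d - 1*4 = d - 4 = -4 + d)
n(Q) = 11 (n(Q) = 10 + 1 = 11)
(n(-4) + (g(T(-4, -3)) + 6)²)*H(-207, 72) = (11 + ((-4 - 4) + 6)²)*(-60 - 1*72) = (11 + (-8 + 6)²)*(-60 - 72) = (11 + (-2)²)*(-132) = (11 + 4)*(-132) = 15*(-132) = -1980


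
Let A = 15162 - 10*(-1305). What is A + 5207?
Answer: 33419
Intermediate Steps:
A = 28212 (A = 15162 + 13050 = 28212)
A + 5207 = 28212 + 5207 = 33419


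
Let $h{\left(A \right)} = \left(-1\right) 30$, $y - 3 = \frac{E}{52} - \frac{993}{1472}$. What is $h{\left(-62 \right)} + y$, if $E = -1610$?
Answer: $- \frac{1122061}{19136} \approx -58.636$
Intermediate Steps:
$y = - \frac{547981}{19136}$ ($y = 3 - \left(\frac{805}{26} + \frac{993}{1472}\right) = 3 - \frac{605389}{19136} = - \frac{547981}{19136} \approx -28.636$)
$h{\left(A \right)} = -30$
$h{\left(-62 \right)} + y = -30 - \frac{547981}{19136} = - \frac{1122061}{19136}$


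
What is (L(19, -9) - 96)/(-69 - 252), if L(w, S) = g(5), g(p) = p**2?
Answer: 71/321 ≈ 0.22118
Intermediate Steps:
L(w, S) = 25 (L(w, S) = 5**2 = 25)
(L(19, -9) - 96)/(-69 - 252) = (25 - 96)/(-69 - 252) = -71/(-321) = -71*(-1/321) = 71/321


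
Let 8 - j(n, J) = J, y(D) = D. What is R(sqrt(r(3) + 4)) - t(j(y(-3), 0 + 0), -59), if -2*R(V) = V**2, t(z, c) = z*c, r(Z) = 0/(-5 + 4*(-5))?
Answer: 470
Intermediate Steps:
r(Z) = 0 (r(Z) = 0/(-5 - 20) = 0/(-25) = 0*(-1/25) = 0)
j(n, J) = 8 - J
t(z, c) = c*z
R(V) = -V**2/2
R(sqrt(r(3) + 4)) - t(j(y(-3), 0 + 0), -59) = -(sqrt(0 + 4))**2/2 - (-59)*(8 - (0 + 0)) = -(sqrt(4))**2/2 - (-59)*(8 - 1*0) = -1/2*2**2 - (-59)*(8 + 0) = -1/2*4 - (-59)*8 = -2 - 1*(-472) = -2 + 472 = 470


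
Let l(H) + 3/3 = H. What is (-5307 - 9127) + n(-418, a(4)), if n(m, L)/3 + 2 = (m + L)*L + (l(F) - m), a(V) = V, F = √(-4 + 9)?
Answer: -18157 + 3*√5 ≈ -18150.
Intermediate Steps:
F = √5 ≈ 2.2361
l(H) = -1 + H
n(m, L) = -9 - 3*m + 3*√5 + 3*L*(L + m) (n(m, L) = -6 + 3*((m + L)*L + ((-1 + √5) - m)) = -6 + 3*((L + m)*L + (-1 + √5 - m)) = -6 + 3*(L*(L + m) + (-1 + √5 - m)) = -6 + 3*(-1 + √5 - m + L*(L + m)) = -6 + (-3 - 3*m + 3*√5 + 3*L*(L + m)) = -9 - 3*m + 3*√5 + 3*L*(L + m))
(-5307 - 9127) + n(-418, a(4)) = (-5307 - 9127) + (-9 - 3*(-418) + 3*√5 + 3*4² + 3*4*(-418)) = -14434 + (-9 + 1254 + 3*√5 + 3*16 - 5016) = -14434 + (-9 + 1254 + 3*√5 + 48 - 5016) = -14434 + (-3723 + 3*√5) = -18157 + 3*√5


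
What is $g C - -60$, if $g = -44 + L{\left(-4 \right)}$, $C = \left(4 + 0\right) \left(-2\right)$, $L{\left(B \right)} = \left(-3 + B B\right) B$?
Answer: $828$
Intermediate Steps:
$L{\left(B \right)} = B \left(-3 + B^{2}\right)$ ($L{\left(B \right)} = \left(-3 + B^{2}\right) B = B \left(-3 + B^{2}\right)$)
$C = -8$ ($C = 4 \left(-2\right) = -8$)
$g = -96$ ($g = -44 - 4 \left(-3 + \left(-4\right)^{2}\right) = -44 - 4 \left(-3 + 16\right) = -44 - 52 = -96$)
$g C - -60 = \left(-96\right) \left(-8\right) - -60 = 768 + 60 = 828$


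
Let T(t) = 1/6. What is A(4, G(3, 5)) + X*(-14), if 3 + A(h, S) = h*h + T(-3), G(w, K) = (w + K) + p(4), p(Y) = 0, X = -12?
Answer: 1087/6 ≈ 181.17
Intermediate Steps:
T(t) = 1/6 (T(t) = 1*(1/6) = 1/6)
G(w, K) = K + w (G(w, K) = (w + K) + 0 = (K + w) + 0 = K + w)
A(h, S) = -17/6 + h**2 (A(h, S) = -3 + (h*h + 1/6) = -3 + (h**2 + 1/6) = -3 + (1/6 + h**2) = -17/6 + h**2)
A(4, G(3, 5)) + X*(-14) = (-17/6 + 4**2) - 12*(-14) = (-17/6 + 16) + 168 = 79/6 + 168 = 1087/6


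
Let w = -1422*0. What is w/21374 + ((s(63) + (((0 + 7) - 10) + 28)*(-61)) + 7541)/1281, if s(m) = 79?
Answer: 6095/1281 ≈ 4.7580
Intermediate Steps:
w = 0
w/21374 + ((s(63) + (((0 + 7) - 10) + 28)*(-61)) + 7541)/1281 = 0/21374 + ((79 + (((0 + 7) - 10) + 28)*(-61)) + 7541)/1281 = 0*(1/21374) + ((79 + ((7 - 10) + 28)*(-61)) + 7541)*(1/1281) = 0 + ((79 + (-3 + 28)*(-61)) + 7541)*(1/1281) = 0 + ((79 + 25*(-61)) + 7541)*(1/1281) = 0 + ((79 - 1525) + 7541)*(1/1281) = 0 + (-1446 + 7541)*(1/1281) = 0 + 6095*(1/1281) = 0 + 6095/1281 = 6095/1281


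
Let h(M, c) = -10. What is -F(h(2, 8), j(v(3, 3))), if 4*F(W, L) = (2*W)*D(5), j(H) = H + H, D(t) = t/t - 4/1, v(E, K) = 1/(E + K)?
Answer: -15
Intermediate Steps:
D(t) = -3 (D(t) = 1 - 4*1 = 1 - 4 = -3)
j(H) = 2*H
F(W, L) = -3*W/2 (F(W, L) = ((2*W)*(-3))/4 = (-6*W)/4 = -3*W/2)
-F(h(2, 8), j(v(3, 3))) = -(-3)*(-10)/2 = -1*15 = -15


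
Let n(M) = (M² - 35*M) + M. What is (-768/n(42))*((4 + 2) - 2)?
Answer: -64/7 ≈ -9.1429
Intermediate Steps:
n(M) = M² - 34*M
(-768/n(42))*((4 + 2) - 2) = (-768*1/(42*(-34 + 42)))*((4 + 2) - 2) = (-768/(42*8))*(6 - 2) = -768/336*4 = -768*1/336*4 = -16/7*4 = -64/7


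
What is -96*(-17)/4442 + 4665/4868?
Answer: 14333253/10811828 ≈ 1.3257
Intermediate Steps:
-96*(-17)/4442 + 4665/4868 = 1632*(1/4442) + 4665*(1/4868) = 816/2221 + 4665/4868 = 14333253/10811828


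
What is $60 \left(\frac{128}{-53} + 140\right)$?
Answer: $\frac{437520}{53} \approx 8255.1$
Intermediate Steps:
$60 \left(\frac{128}{-53} + 140\right) = 60 \left(128 \left(- \frac{1}{53}\right) + 140\right) = 60 \left(- \frac{128}{53} + 140\right) = 60 \cdot \frac{7292}{53} = \frac{437520}{53}$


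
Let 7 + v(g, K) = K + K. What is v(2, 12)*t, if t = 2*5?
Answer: 170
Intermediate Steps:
v(g, K) = -7 + 2*K (v(g, K) = -7 + (K + K) = -7 + 2*K)
t = 10
v(2, 12)*t = (-7 + 2*12)*10 = (-7 + 24)*10 = 17*10 = 170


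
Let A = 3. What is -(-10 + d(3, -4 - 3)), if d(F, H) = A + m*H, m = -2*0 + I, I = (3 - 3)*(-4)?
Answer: 7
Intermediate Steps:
I = 0 (I = 0*(-4) = 0)
m = 0 (m = -2*0 + 0 = 0 + 0 = 0)
d(F, H) = 3 (d(F, H) = 3 + 0*H = 3 + 0 = 3)
-(-10 + d(3, -4 - 3)) = -(-10 + 3) = -1*(-7) = 7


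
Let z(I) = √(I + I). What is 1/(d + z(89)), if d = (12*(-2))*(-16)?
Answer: 192/73639 - √178/147278 ≈ 0.0025167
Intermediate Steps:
z(I) = √2*√I (z(I) = √(2*I) = √2*√I)
d = 384 (d = -24*(-16) = 384)
1/(d + z(89)) = 1/(384 + √2*√89) = 1/(384 + √178)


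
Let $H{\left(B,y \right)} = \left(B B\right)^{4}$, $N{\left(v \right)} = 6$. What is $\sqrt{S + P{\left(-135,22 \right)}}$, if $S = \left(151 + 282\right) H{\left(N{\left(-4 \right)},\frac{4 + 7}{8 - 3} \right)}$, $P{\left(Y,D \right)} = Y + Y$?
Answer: $3 \sqrt{80808162} \approx 26968.0$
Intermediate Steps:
$P{\left(Y,D \right)} = 2 Y$
$H{\left(B,y \right)} = B^{8}$ ($H{\left(B,y \right)} = \left(B^{2}\right)^{4} = B^{8}$)
$S = 727273728$ ($S = \left(151 + 282\right) 6^{8} = 433 \cdot 1679616 = 727273728$)
$\sqrt{S + P{\left(-135,22 \right)}} = \sqrt{727273728 + 2 \left(-135\right)} = \sqrt{727273728 - 270} = \sqrt{727273458} = 3 \sqrt{80808162}$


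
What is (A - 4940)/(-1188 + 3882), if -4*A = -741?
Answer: -19019/10776 ≈ -1.7649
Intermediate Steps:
A = 741/4 (A = -1/4*(-741) = 741/4 ≈ 185.25)
(A - 4940)/(-1188 + 3882) = (741/4 - 4940)/(-1188 + 3882) = -19019/4/2694 = -19019/4*1/2694 = -19019/10776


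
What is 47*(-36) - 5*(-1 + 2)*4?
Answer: -1712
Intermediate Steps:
47*(-36) - 5*(-1 + 2)*4 = -1692 - 5*1*4 = -1692 - 5*4 = -1692 - 20 = -1712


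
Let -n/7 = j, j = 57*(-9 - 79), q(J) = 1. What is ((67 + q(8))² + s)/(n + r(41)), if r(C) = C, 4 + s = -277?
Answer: 4343/35153 ≈ 0.12355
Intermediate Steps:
j = -5016 (j = 57*(-88) = -5016)
s = -281 (s = -4 - 277 = -281)
n = 35112 (n = -7*(-5016) = 35112)
((67 + q(8))² + s)/(n + r(41)) = ((67 + 1)² - 281)/(35112 + 41) = (68² - 281)/35153 = (4624 - 281)*(1/35153) = 4343*(1/35153) = 4343/35153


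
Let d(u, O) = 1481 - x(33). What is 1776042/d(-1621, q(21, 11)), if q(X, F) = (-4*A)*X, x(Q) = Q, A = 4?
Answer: 888021/724 ≈ 1226.5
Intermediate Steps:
q(X, F) = -16*X (q(X, F) = (-4*4)*X = -16*X)
d(u, O) = 1448 (d(u, O) = 1481 - 1*33 = 1481 - 33 = 1448)
1776042/d(-1621, q(21, 11)) = 1776042/1448 = 1776042*(1/1448) = 888021/724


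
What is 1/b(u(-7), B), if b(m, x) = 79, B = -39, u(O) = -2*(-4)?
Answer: 1/79 ≈ 0.012658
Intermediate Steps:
u(O) = 8
1/b(u(-7), B) = 1/79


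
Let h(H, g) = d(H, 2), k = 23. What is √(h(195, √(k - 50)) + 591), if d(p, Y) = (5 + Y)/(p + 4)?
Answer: 4*√1462849/199 ≈ 24.311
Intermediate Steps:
d(p, Y) = (5 + Y)/(4 + p)
h(H, g) = 7/(4 + H) (h(H, g) = (5 + 2)/(4 + H) = 7/(4 + H))
√(h(195, √(k - 50)) + 591) = √(7/(4 + 195) + 591) = √(7/199 + 591) = √(117616/199) = 4*√1462849/199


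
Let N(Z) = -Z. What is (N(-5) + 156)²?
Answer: 25921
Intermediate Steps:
(N(-5) + 156)² = (-1*(-5) + 156)² = (5 + 156)² = 161² = 25921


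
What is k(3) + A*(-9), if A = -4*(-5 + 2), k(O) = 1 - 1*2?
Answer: -109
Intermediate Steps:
k(O) = -1 (k(O) = 1 - 2 = -1)
A = 12 (A = -4*(-3) = 12)
k(3) + A*(-9) = -1 + 12*(-9) = -1 - 108 = -109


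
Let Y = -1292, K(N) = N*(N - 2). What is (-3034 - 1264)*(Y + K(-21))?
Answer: 3477082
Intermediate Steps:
K(N) = N*(-2 + N)
(-3034 - 1264)*(Y + K(-21)) = (-3034 - 1264)*(-1292 - 21*(-2 - 21)) = -4298*(-1292 - 21*(-23)) = -4298*(-1292 + 483) = -4298*(-809) = 3477082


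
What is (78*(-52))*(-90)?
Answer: 365040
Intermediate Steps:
(78*(-52))*(-90) = -4056*(-90) = 365040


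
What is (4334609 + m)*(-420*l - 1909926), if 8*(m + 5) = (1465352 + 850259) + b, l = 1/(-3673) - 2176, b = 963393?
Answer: -17356869876843831/3673 ≈ -4.7255e+12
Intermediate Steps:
l = -7992449/3673 (l = -1/3673 - 2176 = -7992449/3673 ≈ -2176.0)
m = 819741/2 (m = -5 + ((1465352 + 850259) + 963393)/8 = -5 + (2315611 + 963393)/8 = -5 + (1/8)*3279004 = -5 + 819751/2 = 819741/2 ≈ 4.0987e+5)
(4334609 + m)*(-420*l - 1909926) = (4334609 + 819741/2)*(-420*(-7992449/3673) - 1909926) = 9488959*(3356828580/3673 - 1909926)/2 = (9488959/2)*(-3658329618/3673) = -17356869876843831/3673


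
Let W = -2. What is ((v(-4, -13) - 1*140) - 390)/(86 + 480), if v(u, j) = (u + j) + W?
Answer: -549/566 ≈ -0.96996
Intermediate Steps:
v(u, j) = -2 + j + u (v(u, j) = (u + j) - 2 = (j + u) - 2 = -2 + j + u)
((v(-4, -13) - 1*140) - 390)/(86 + 480) = (((-2 - 13 - 4) - 1*140) - 390)/(86 + 480) = ((-19 - 140) - 390)/566 = (-159 - 390)*(1/566) = -549*1/566 = -549/566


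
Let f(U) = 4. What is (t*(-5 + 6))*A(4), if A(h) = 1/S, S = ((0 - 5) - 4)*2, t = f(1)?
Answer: -2/9 ≈ -0.22222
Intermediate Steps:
t = 4
S = -18 (S = (-5 - 4)*2 = -9*2 = -18)
A(h) = -1/18 (A(h) = 1/(-18) = -1/18)
(t*(-5 + 6))*A(4) = (4*(-5 + 6))*(-1/18) = (4*1)*(-1/18) = 4*(-1/18) = -2/9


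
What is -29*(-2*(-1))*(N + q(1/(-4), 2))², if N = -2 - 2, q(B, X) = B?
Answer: -8381/8 ≈ -1047.6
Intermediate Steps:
N = -4
-29*(-2*(-1))*(N + q(1/(-4), 2))² = -29*(-2*(-1))*(-4 + 1/(-4))² = -58*(-4 - ¼)² = -58*(-17/4)² = -58*289/16 = -29*289/8 = -8381/8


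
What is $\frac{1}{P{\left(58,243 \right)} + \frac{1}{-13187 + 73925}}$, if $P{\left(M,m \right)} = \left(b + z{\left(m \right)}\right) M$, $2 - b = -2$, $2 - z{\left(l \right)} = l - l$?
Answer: $\frac{60738}{21136825} \approx 0.0028736$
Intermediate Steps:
$z{\left(l \right)} = 2$ ($z{\left(l \right)} = 2 - \left(l - l\right) = 2 - 0 = 2 + 0 = 2$)
$b = 4$ ($b = 2 - -2 = 2 + 2 = 4$)
$P{\left(M,m \right)} = 6 M$ ($P{\left(M,m \right)} = \left(4 + 2\right) M = 6 M$)
$\frac{1}{P{\left(58,243 \right)} + \frac{1}{-13187 + 73925}} = \frac{1}{6 \cdot 58 + \frac{1}{-13187 + 73925}} = \frac{1}{348 + \frac{1}{60738}} = \frac{1}{\frac{21136825}{60738}} = \frac{60738}{21136825}$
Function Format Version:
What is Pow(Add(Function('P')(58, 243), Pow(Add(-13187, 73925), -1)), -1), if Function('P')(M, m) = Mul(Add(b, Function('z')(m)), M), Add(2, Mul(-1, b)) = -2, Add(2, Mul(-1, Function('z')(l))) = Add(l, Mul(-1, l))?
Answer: Rational(60738, 21136825) ≈ 0.0028736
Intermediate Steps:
Function('z')(l) = 2 (Function('z')(l) = Add(2, Mul(-1, Add(l, Mul(-1, l)))) = Add(2, Mul(-1, 0)) = Add(2, 0) = 2)
b = 4 (b = Add(2, Mul(-1, -2)) = Add(2, 2) = 4)
Function('P')(M, m) = Mul(6, M) (Function('P')(M, m) = Mul(Add(4, 2), M) = Mul(6, M))
Pow(Add(Function('P')(58, 243), Pow(Add(-13187, 73925), -1)), -1) = Pow(Add(Mul(6, 58), Pow(Add(-13187, 73925), -1)), -1) = Pow(Add(348, Pow(60738, -1)), -1) = Pow(Add(348, Rational(1, 60738)), -1) = Pow(Rational(21136825, 60738), -1) = Rational(60738, 21136825)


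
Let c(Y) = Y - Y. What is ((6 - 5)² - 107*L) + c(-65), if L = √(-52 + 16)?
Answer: 1 - 642*I ≈ 1.0 - 642.0*I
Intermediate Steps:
c(Y) = 0
L = 6*I (L = √(-36) = 6*I ≈ 6.0*I)
((6 - 5)² - 107*L) + c(-65) = ((6 - 5)² - 642*I) + 0 = (1² - 642*I) + 0 = (1 - 642*I) + 0 = 1 - 642*I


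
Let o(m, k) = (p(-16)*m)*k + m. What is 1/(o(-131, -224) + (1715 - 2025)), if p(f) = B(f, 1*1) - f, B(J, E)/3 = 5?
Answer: 1/909223 ≈ 1.0998e-6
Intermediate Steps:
B(J, E) = 15 (B(J, E) = 3*5 = 15)
p(f) = 15 - f
o(m, k) = m + 31*k*m (o(m, k) = ((15 - 1*(-16))*m)*k + m = ((15 + 16)*m)*k + m = (31*m)*k + m = 31*k*m + m = m + 31*k*m)
1/(o(-131, -224) + (1715 - 2025)) = 1/(-131*(1 + 31*(-224)) + (1715 - 2025)) = 1/(-131*(1 - 6944) - 310) = 1/(-131*(-6943) - 310) = 1/(909533 - 310) = 1/909223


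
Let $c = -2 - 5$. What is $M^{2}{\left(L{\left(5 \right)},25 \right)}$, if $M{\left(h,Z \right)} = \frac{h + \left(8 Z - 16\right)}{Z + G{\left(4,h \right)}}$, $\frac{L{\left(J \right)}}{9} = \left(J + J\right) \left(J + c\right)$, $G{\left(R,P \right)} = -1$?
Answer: $\frac{1}{36} \approx 0.027778$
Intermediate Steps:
$c = -7$ ($c = -2 - 5 = -7$)
$L{\left(J \right)} = 18 J \left(-7 + J\right)$ ($L{\left(J \right)} = 9 \left(J + J\right) \left(J - 7\right) = 9 \cdot 2 J \left(-7 + J\right) = 18 J \left(-7 + J\right)$)
$M{\left(h,Z \right)} = \frac{-16 + h + 8 Z}{-1 + Z}$ ($M{\left(h,Z \right)} = \frac{h + \left(8 Z - 16\right)}{Z - 1} = \frac{h + \left(-16 + 8 Z\right)}{-1 + Z} = \frac{-16 + h + 8 Z}{-1 + Z}$)
$M^{2}{\left(L{\left(5 \right)},25 \right)} = \left(\frac{-16 + 18 \cdot 5 \left(-7 + 5\right) + 8 \cdot 25}{-1 + 25}\right)^{2} = \left(\frac{-16 + 18 \cdot 5 \left(-2\right) + 200}{24}\right)^{2} = \left(\frac{-16 - 180 + 200}{24}\right)^{2} = \left(\frac{1}{24} \cdot 4\right)^{2} = \left(\frac{1}{6}\right)^{2} = \frac{1}{36}$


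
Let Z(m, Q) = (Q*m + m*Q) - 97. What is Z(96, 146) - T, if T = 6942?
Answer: 20993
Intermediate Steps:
Z(m, Q) = -97 + 2*Q*m (Z(m, Q) = (Q*m + Q*m) - 97 = 2*Q*m - 97 = -97 + 2*Q*m)
Z(96, 146) - T = (-97 + 2*146*96) - 1*6942 = (-97 + 28032) - 6942 = 27935 - 6942 = 20993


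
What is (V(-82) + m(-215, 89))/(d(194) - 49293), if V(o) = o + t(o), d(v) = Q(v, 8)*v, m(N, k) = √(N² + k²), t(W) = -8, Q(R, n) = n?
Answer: 90/47741 - √54146/47741 ≈ -0.0029889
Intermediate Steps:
d(v) = 8*v
V(o) = -8 + o (V(o) = o - 8 = -8 + o)
(V(-82) + m(-215, 89))/(d(194) - 49293) = ((-8 - 82) + √((-215)² + 89²))/(8*194 - 49293) = (-90 + √(46225 + 7921))/(1552 - 49293) = (-90 + √54146)/(-47741) = (-90 + √54146)*(-1/47741) = 90/47741 - √54146/47741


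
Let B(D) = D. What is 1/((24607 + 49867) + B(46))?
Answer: 1/74520 ≈ 1.3419e-5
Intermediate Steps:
1/((24607 + 49867) + B(46)) = 1/((24607 + 49867) + 46) = 1/(74474 + 46) = 1/74520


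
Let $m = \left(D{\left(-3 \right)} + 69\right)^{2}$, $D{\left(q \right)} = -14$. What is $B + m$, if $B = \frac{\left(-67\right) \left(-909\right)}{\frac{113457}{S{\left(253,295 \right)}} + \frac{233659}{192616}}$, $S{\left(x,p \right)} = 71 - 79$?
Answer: $\frac{4125483730501}{1365735265} \approx 3020.7$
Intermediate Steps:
$S{\left(x,p \right)} = -8$ ($S{\left(x,p \right)} = 71 - 79 = -8$)
$m = 3025$ ($m = \left(-14 + 69\right)^{2} = 55^{2} = 3025$)
$B = - \frac{5865446124}{1365735265}$ ($B = \frac{\left(-67\right) \left(-909\right)}{\frac{113457}{-8} + \frac{233659}{192616}} = \frac{60903}{113457 \left(- \frac{1}{8}\right) + 233659 \cdot \frac{1}{192616}} = \frac{60903}{- \frac{113457}{8} + \frac{233659}{192616}} = \frac{60903}{- \frac{1365735265}{96308}} = 60903 \left(- \frac{96308}{1365735265}\right) = - \frac{5865446124}{1365735265} \approx -4.2947$)
$B + m = - \frac{5865446124}{1365735265} + 3025 = \frac{4125483730501}{1365735265}$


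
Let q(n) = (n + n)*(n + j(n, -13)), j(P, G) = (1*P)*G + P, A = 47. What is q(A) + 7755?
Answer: -40843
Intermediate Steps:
j(P, G) = P + G*P (j(P, G) = P*G + P = G*P + P = P + G*P)
q(n) = -22*n² (q(n) = (n + n)*(n + n*(1 - 13)) = (2*n)*(n + n*(-12)) = (2*n)*(n - 12*n) = (2*n)*(-11*n) = -22*n²)
q(A) + 7755 = -22*47² + 7755 = -22*2209 + 7755 = -48598 + 7755 = -40843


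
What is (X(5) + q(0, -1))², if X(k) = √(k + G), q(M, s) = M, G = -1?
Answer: 4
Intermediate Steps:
X(k) = √(-1 + k) (X(k) = √(k - 1) = √(-1 + k))
(X(5) + q(0, -1))² = (√(-1 + 5) + 0)² = (√4 + 0)² = (2 + 0)² = 2² = 4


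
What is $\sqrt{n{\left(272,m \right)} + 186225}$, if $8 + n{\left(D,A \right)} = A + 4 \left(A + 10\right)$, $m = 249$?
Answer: $\sqrt{187502} \approx 433.02$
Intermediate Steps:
$n{\left(D,A \right)} = 32 + 5 A$ ($n{\left(D,A \right)} = -8 + \left(A + 4 \left(A + 10\right)\right) = -8 + \left(A + 4 \left(10 + A\right)\right) = -8 + \left(A + \left(40 + 4 A\right)\right) = -8 + \left(40 + 5 A\right) = 32 + 5 A$)
$\sqrt{n{\left(272,m \right)} + 186225} = \sqrt{\left(32 + 5 \cdot 249\right) + 186225} = \sqrt{\left(32 + 1245\right) + 186225} = \sqrt{1277 + 186225} = \sqrt{187502}$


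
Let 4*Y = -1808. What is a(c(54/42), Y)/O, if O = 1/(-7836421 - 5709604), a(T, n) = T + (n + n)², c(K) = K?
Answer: -77490320479025/7 ≈ -1.1070e+13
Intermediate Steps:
Y = -452 (Y = (¼)*(-1808) = -452)
a(T, n) = T + 4*n² (a(T, n) = T + (2*n)² = T + 4*n²)
O = -1/13546025 (O = 1/(-13546025) = -1/13546025 ≈ -7.3822e-8)
a(c(54/42), Y)/O = (54/42 + 4*(-452)²)/(-1/13546025) = (54*(1/42) + 4*204304)*(-13546025) = (9/7 + 817216)*(-13546025) = (5720521/7)*(-13546025) = -77490320479025/7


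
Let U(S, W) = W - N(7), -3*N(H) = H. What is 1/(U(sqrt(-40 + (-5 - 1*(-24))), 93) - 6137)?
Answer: -3/18125 ≈ -0.00016552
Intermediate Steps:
N(H) = -H/3
U(S, W) = 7/3 + W (U(S, W) = W - (-1)*7/3 = W - 1*(-7/3) = W + 7/3 = 7/3 + W)
1/(U(sqrt(-40 + (-5 - 1*(-24))), 93) - 6137) = 1/((7/3 + 93) - 6137) = 1/(286/3 - 6137) = 1/(-18125/3) = -3/18125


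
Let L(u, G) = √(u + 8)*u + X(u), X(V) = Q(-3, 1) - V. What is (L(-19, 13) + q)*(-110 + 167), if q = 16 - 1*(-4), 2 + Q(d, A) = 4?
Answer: 2337 - 1083*I*√11 ≈ 2337.0 - 3591.9*I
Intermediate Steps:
Q(d, A) = 2 (Q(d, A) = -2 + 4 = 2)
X(V) = 2 - V
q = 20 (q = 16 + 4 = 20)
L(u, G) = 2 - u + u*√(8 + u) (L(u, G) = √(u + 8)*u + (2 - u) = √(8 + u)*u + (2 - u) = u*√(8 + u) + (2 - u) = 2 - u + u*√(8 + u))
(L(-19, 13) + q)*(-110 + 167) = ((2 - 1*(-19) - 19*√(8 - 19)) + 20)*(-110 + 167) = ((2 + 19 - 19*I*√11) + 20)*57 = ((21 - 19*I*√11) + 20)*57 = (41 - 19*I*√11)*57 = 2337 - 1083*I*√11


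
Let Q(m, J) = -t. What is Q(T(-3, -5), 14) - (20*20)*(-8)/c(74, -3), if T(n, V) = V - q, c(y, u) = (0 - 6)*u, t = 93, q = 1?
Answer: 763/9 ≈ 84.778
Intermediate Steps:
c(y, u) = -6*u
T(n, V) = -1 + V (T(n, V) = V - 1*1 = V - 1 = -1 + V)
Q(m, J) = -93 (Q(m, J) = -1*93 = -93)
Q(T(-3, -5), 14) - (20*20)*(-8)/c(74, -3) = -93 - (20*20)*(-8)/((-6*(-3))) = -93 - 400*(-8)/18 = -93 - (-3200)/18 = -93 - 1*(-1600/9) = -93 + 1600/9 = 763/9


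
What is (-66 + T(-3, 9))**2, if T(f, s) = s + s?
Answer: 2304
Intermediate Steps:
T(f, s) = 2*s
(-66 + T(-3, 9))**2 = (-66 + 2*9)**2 = (-66 + 18)**2 = (-48)**2 = 2304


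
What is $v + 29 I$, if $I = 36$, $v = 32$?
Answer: $1076$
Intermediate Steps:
$v + 29 I = 32 + 29 \cdot 36 = 32 + 1044 = 1076$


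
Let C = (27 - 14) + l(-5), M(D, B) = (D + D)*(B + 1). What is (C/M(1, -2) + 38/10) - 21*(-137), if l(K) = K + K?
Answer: 28793/10 ≈ 2879.3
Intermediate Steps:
l(K) = 2*K
M(D, B) = 2*D*(1 + B) (M(D, B) = (2*D)*(1 + B) = 2*D*(1 + B))
C = 3 (C = (27 - 14) + 2*(-5) = 13 - 10 = 3)
(C/M(1, -2) + 38/10) - 21*(-137) = (3/((2*1*(1 - 2))) + 38/10) - 21*(-137) = (3/((2*1*(-1))) + 38*(1/10)) + 2877 = (3/(-2) + 19/5) + 2877 = (3*(-1/2) + 19/5) + 2877 = (-3/2 + 19/5) + 2877 = 23/10 + 2877 = 28793/10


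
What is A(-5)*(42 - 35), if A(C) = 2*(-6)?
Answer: -84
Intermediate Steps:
A(C) = -12
A(-5)*(42 - 35) = -12*(42 - 35) = -12*7 = -84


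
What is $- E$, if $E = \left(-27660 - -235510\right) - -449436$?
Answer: $-657286$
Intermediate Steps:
$E = 657286$ ($E = \left(-27660 + 235510\right) + 449436 = 207850 + 449436 = 657286$)
$- E = \left(-1\right) 657286 = -657286$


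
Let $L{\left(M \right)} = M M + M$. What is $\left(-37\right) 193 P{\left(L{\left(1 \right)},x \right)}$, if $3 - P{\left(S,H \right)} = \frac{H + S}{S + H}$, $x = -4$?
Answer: $-14282$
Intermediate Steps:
$L{\left(M \right)} = M + M^{2}$ ($L{\left(M \right)} = M^{2} + M = M + M^{2}$)
$P{\left(S,H \right)} = 2$ ($P{\left(S,H \right)} = 3 - \frac{H + S}{S + H} = 3 - \frac{H + S}{H + S} = 3 - 1 = 2$)
$\left(-37\right) 193 P{\left(L{\left(1 \right)},x \right)} = \left(-37\right) 193 \cdot 2 = \left(-7141\right) 2 = -14282$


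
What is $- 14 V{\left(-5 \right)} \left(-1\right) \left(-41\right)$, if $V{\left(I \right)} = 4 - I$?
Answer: $-5166$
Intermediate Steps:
$- 14 V{\left(-5 \right)} \left(-1\right) \left(-41\right) = - 14 \left(4 - -5\right) \left(-1\right) \left(-41\right) = - 14 \left(4 + 5\right) \left(-1\right) \left(-41\right) = - 14 \cdot 9 \left(-1\right) \left(-41\right) = \left(-14\right) \left(-9\right) \left(-41\right) = 126 \left(-41\right) = -5166$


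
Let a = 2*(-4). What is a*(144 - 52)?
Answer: -736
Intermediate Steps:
a = -8
a*(144 - 52) = -8*(144 - 52) = -8*92 = -736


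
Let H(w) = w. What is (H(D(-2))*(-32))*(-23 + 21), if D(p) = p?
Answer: -128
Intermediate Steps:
(H(D(-2))*(-32))*(-23 + 21) = (-2*(-32))*(-23 + 21) = 64*(-2) = -128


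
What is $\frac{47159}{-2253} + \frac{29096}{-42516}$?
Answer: $- \frac{172547111}{7982379} \approx -21.616$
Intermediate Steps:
$\frac{47159}{-2253} + \frac{29096}{-42516} = 47159 \left(- \frac{1}{2253}\right) + 29096 \left(- \frac{1}{42516}\right) = - \frac{47159}{2253} - \frac{7274}{10629} = - \frac{172547111}{7982379}$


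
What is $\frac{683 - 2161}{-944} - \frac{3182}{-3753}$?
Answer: $\frac{4275371}{1771416} \approx 2.4135$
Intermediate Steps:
$\frac{683 - 2161}{-944} - \frac{3182}{-3753} = \left(-1478\right) \left(- \frac{1}{944}\right) - - \frac{3182}{3753} = \frac{739}{472} + \frac{3182}{3753} = \frac{4275371}{1771416}$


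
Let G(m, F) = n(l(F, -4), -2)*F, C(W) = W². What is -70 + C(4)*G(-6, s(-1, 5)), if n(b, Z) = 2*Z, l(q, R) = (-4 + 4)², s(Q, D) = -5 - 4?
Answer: 506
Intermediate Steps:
s(Q, D) = -9
l(q, R) = 0 (l(q, R) = 0² = 0)
G(m, F) = -4*F (G(m, F) = (2*(-2))*F = -4*F)
-70 + C(4)*G(-6, s(-1, 5)) = -70 + 4²*(-4*(-9)) = -70 + 16*36 = -70 + 576 = 506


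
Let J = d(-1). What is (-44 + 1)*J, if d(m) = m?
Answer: 43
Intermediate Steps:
J = -1
(-44 + 1)*J = (-44 + 1)*(-1) = -43*(-1) = 43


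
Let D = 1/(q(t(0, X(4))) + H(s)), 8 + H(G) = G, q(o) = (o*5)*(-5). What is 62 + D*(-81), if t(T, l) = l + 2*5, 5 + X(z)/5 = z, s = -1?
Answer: 8389/134 ≈ 62.604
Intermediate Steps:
X(z) = -25 + 5*z
t(T, l) = 10 + l (t(T, l) = l + 10 = 10 + l)
q(o) = -25*o (q(o) = (5*o)*(-5) = -25*o)
H(G) = -8 + G
D = -1/134 (D = 1/(-25*(10 + (-25 + 5*4)) + (-8 - 1)) = 1/(-25*(10 + (-25 + 20)) - 9) = 1/(-25*(10 - 5) - 9) = 1/(-25*5 - 9) = 1/(-125 - 9) = 1/(-134) = -1/134 ≈ -0.0074627)
62 + D*(-81) = 62 - 1/134*(-81) = 62 + 81/134 = 8389/134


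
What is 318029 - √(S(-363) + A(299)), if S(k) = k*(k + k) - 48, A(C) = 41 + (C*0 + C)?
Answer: 318029 - √263830 ≈ 3.1752e+5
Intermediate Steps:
A(C) = 41 + C (A(C) = 41 + (0 + C) = 41 + C)
S(k) = -48 + 2*k² (S(k) = k*(2*k) - 48 = 2*k² - 48 = -48 + 2*k²)
318029 - √(S(-363) + A(299)) = 318029 - √((-48 + 2*(-363)²) + (41 + 299)) = 318029 - √((-48 + 2*131769) + 340) = 318029 - √((-48 + 263538) + 340) = 318029 - √(263490 + 340) = 318029 - √263830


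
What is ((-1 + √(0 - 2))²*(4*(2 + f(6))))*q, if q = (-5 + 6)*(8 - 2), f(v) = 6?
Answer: 192*(1 - I*√2)² ≈ -192.0 - 543.06*I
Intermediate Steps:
q = 6 (q = 1*6 = 6)
((-1 + √(0 - 2))²*(4*(2 + f(6))))*q = ((-1 + √(0 - 2))²*(4*(2 + 6)))*6 = ((-1 + √(-2))²*(4*8))*6 = ((-1 + I*√2)²*32)*6 = (32*(-1 + I*√2)²)*6 = 192*(-1 + I*√2)²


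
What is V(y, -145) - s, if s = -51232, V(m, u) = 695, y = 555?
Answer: 51927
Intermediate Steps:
V(y, -145) - s = 695 - 1*(-51232) = 695 + 51232 = 51927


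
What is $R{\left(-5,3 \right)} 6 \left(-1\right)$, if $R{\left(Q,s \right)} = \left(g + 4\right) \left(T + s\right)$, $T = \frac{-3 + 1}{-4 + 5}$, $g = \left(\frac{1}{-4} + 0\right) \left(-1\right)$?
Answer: $- \frac{51}{2} \approx -25.5$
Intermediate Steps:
$g = \frac{1}{4}$ ($g = \left(- \frac{1}{4} + 0\right) \left(-1\right) = \left(- \frac{1}{4}\right) \left(-1\right) = \frac{1}{4} \approx 0.25$)
$T = -2$ ($T = - \frac{2}{1} = \left(-2\right) 1 = -2$)
$R{\left(Q,s \right)} = - \frac{17}{2} + \frac{17 s}{4}$ ($R{\left(Q,s \right)} = \left(\frac{1}{4} + 4\right) \left(-2 + s\right) = \frac{17 \left(-2 + s\right)}{4} = - \frac{17}{2} + \frac{17 s}{4}$)
$R{\left(-5,3 \right)} 6 \left(-1\right) = \left(- \frac{17}{2} + \frac{17}{4} \cdot 3\right) 6 \left(-1\right) = \left(- \frac{17}{2} + \frac{51}{4}\right) \left(-6\right) = \frac{17}{4} \left(-6\right) = - \frac{51}{2}$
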